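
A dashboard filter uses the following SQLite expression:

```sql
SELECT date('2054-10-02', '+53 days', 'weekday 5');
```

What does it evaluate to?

2054-11-27

Applying '+53 days' to 2054-10-02: counting 53 days forward gives 2054-11-24.
`weekday 5` advances to the next Friday; 2054-11-24 is a Tuesday, so it moves forward to 2054-11-27.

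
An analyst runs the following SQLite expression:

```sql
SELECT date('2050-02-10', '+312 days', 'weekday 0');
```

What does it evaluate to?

Applying '+312 days' to 2050-02-10: counting 312 days forward gives 2050-12-19.
`weekday 0` advances to the next Sunday; 2050-12-19 is a Monday, so it moves forward to 2050-12-25.

2050-12-25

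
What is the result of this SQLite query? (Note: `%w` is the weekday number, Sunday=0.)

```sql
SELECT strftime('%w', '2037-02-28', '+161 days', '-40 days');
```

1

First apply '+161 days', '-40 days': 2037-02-28 → 2037-06-29.
2037-06-29 is a Monday; with Sunday=0 that is 1.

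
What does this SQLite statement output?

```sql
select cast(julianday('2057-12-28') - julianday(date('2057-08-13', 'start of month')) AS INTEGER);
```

149

`start of month` rewinds 2057-08-13 to 2057-08-01.
30 days remain in August 2057 after the 1st (31 − 1).
September 2057: 30 days.
October 2057: 31 days.
November 2057: 30 days.
Then 28 days into December 2057.
Total: 30 + 30 + 31 + 30 + 28 = 149.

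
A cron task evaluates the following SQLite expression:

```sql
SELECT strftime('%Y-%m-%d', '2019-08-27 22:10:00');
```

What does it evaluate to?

2019-08-27

`%Y-%m-%d` extracts the ISO date: 2019-08-27.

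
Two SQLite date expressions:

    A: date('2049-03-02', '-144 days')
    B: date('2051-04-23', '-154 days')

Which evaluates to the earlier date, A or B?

A = 2048-10-09.
B = 2050-11-20.
A is earlier.

A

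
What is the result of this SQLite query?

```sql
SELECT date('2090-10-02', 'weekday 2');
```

`weekday 2` advances to the next Tuesday; 2090-10-02 is a Monday, so it moves forward to 2090-10-03.

2090-10-03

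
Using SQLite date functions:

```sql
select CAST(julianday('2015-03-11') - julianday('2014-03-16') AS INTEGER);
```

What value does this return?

360

15 days remain in March 2014 after the 16th (31 − 16).
Full months from April 2014 through February 2015 contribute their day counts.
Then 11 days into March 2015.
Total: 15 + 30 + 31 + 30 + 31 + 31 + 30 + 31 + 30 + 31 + 31 + 28 + 11 = 360.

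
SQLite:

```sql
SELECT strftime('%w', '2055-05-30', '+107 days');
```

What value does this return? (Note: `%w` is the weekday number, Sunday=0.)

First apply '+107 days': 2055-05-30 → 2055-09-14.
2055-09-14 is a Tuesday; with Sunday=0 that is 2.

2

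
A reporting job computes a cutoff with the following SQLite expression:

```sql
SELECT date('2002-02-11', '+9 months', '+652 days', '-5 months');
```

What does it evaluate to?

2004-03-24

Adding +9 months to 2002-02-11 gives 2002-11-11.
Applying '+652 days' to 2002-11-11: counting 652 days forward gives 2004-08-24.
Adding -5 months to 2004-08-24 gives 2004-03-24.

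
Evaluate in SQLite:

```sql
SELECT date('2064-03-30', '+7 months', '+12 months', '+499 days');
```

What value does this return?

2067-03-13

Adding +7 months to 2064-03-30 gives 2064-10-30.
Adding +12 months to 2064-10-30 gives 2065-10-30.
Applying '+499 days' to 2065-10-30: counting 499 days forward gives 2067-03-13.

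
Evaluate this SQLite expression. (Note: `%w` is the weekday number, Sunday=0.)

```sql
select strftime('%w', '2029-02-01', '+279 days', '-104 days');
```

4

First apply '+279 days', '-104 days': 2029-02-01 → 2029-07-26.
2029-07-26 is a Thursday; with Sunday=0 that is 4.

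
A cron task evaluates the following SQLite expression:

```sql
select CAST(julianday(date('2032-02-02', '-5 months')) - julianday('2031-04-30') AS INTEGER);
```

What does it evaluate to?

Adding -5 months to 2032-02-02 gives 2031-09-02.
0 days remain in April 2031 after the 30th (30 − 30).
May 2031: 31 days.
June 2031: 30 days.
July 2031: 31 days.
August 2031: 31 days.
Then 2 days into September 2031.
Total: 0 + 31 + 30 + 31 + 31 + 2 = 125.

125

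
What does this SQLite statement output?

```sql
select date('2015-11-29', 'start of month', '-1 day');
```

2015-10-31

`start of month` rewinds 2015-11-29 to 2015-11-01.
Going back 1 day from 2015-11-01 reaches 2015-10-31 (last day of October, 31 days).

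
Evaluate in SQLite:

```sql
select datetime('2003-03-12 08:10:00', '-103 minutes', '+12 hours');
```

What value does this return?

2003-03-12 18:27:00

103 minutes = 1h 43m; -103 minutes from 2003-03-12 08:10:00 is 2003-03-12 06:27:00.
+12 hours from 2003-03-12 06:27:00 is 2003-03-12 18:27:00.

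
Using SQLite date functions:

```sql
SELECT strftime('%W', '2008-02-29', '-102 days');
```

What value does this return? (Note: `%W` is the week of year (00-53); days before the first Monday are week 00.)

47

First apply '-102 days': 2008-02-29 → 2007-11-19.
2007-11-19 is a Monday. SQLite's %W counts Mondays since the year started; the result is 47.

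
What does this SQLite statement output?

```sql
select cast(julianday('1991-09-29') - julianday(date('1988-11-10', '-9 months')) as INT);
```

1327

Adding -9 months to 1988-11-10 gives 1988-02-10.
19 days remain in February 1988 after the 10th (29 − 10).
Full months from March 1988 through August 1991 contribute their day counts.
Then 29 days into September 1991.
Total: 19 + 31 + 30 + 31 + 30 + 31 + 31 + 30 + 31 + 30 + 31 + 31 + 28 + 31 + 30 + 31 + 30 + 31 + 31 + 30 + 31 + 30 + 31 + 31 + 28 + 31 + 30 + 31 + 30 + 31 + 31 + 30 + 31 + 30 + 31 + 31 + 28 + 31 + 30 + 31 + 30 + 31 + 31 + 29 = 1327.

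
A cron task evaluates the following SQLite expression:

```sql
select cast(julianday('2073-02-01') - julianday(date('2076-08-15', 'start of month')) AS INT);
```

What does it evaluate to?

`start of month` rewinds 2076-08-15 to 2076-08-01.
27 days remain in February 2073 after the 1st (28 − 1).
Full months from March 2073 through July 2076 contribute their day counts.
Then 1 day into August 2076.
Total: 27 + 31 + 30 + 31 + 30 + 31 + 31 + 30 + 31 + 30 + 31 + 31 + 28 + 31 + 30 + 31 + 30 + 31 + 31 + 30 + 31 + 30 + 31 + 31 + 28 + 31 + 30 + 31 + 30 + 31 + 31 + 30 + 31 + 30 + 31 + 31 + 29 + 31 + 30 + 31 + 30 + 31 + 1 = 1277.
The subtraction is earlier − later, so the result is −1277 → -1277.

-1277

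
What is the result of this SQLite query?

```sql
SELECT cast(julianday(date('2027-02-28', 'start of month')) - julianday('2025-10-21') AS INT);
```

468

`start of month` rewinds 2027-02-28 to 2027-02-01.
10 days remain in October 2025 after the 21st (31 − 21).
Full months from November 2025 through January 2027 contribute their day counts.
Then 1 day into February 2027.
Total: 10 + 30 + 31 + 31 + 28 + 31 + 30 + 31 + 30 + 31 + 31 + 30 + 31 + 30 + 31 + 31 + 1 = 468.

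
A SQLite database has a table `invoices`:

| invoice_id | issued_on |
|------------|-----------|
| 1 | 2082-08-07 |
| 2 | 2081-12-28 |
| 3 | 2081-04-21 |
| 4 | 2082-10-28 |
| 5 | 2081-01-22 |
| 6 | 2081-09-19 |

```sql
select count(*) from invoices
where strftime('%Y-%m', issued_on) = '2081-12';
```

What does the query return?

1

Rows with year-month 2081-12: 2081-12-28 → 1.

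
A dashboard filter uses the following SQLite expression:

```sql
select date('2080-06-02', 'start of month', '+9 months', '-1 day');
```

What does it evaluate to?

2081-02-28

`start of month` rewinds 2080-06-02 to 2080-06-01.
Adding +9 months to 2080-06-01 gives 2081-03-01.
Going back 1 day from 2081-03-01 reaches 2081-02-28 (last day of February, 28 days).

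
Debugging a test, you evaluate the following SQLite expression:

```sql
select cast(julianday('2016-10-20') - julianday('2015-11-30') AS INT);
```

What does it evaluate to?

325

0 days remain in November 2015 after the 30th (30 − 30).
Full months from December 2015 through September 2016 contribute their day counts.
Then 20 days into October 2016.
Total: 0 + 31 + 31 + 29 + 31 + 30 + 31 + 30 + 31 + 31 + 30 + 20 = 325.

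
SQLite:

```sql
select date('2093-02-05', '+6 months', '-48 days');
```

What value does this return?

2093-06-18

Adding +6 months to 2093-02-05 gives 2093-08-05.
Applying '-48 days' to 2093-08-05: counting 48 days back gives 2093-06-18.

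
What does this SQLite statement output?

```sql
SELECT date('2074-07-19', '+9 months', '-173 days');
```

Adding +9 months to 2074-07-19 gives 2075-04-19.
Applying '-173 days' to 2075-04-19: counting 173 days back gives 2074-10-28.

2074-10-28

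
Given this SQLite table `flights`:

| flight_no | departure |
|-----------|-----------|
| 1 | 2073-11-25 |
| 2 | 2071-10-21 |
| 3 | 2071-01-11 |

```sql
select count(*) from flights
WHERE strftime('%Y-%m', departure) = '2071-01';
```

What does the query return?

1

Rows with year-month 2071-01: 2071-01-11 → 1.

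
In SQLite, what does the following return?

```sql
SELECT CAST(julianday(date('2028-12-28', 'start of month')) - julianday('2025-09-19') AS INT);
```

`start of month` rewinds 2028-12-28 to 2028-12-01.
11 days remain in September 2025 after the 19th (30 − 19).
Full months from October 2025 through November 2028 contribute their day counts.
Then 1 day into December 2028.
Total: 11 + 31 + 30 + 31 + 31 + 28 + 31 + 30 + 31 + 30 + 31 + 31 + 30 + 31 + 30 + 31 + 31 + 28 + 31 + 30 + 31 + 30 + 31 + 31 + 30 + 31 + 30 + 31 + 31 + 29 + 31 + 30 + 31 + 30 + 31 + 31 + 30 + 31 + 30 + 1 = 1169.

1169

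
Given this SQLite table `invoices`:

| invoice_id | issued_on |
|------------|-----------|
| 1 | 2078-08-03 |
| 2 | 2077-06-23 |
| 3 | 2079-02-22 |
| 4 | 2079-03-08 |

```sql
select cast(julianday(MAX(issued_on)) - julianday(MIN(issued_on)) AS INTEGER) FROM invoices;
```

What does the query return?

623

MIN = 2077-06-23, MAX = 2079-03-08.
7 days remain in June 2077 after the 23rd (30 − 23).
Full months from July 2077 through February 2079 contribute their day counts.
Then 8 days into March 2079.
Total: 7 + 31 + 31 + 30 + 31 + 30 + 31 + 31 + 28 + 31 + 30 + 31 + 30 + 31 + 31 + 30 + 31 + 30 + 31 + 31 + 28 + 8 = 623.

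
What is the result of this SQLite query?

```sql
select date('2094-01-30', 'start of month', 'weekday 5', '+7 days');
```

2094-01-08

`start of month` rewinds 2094-01-30 to 2094-01-01.
`weekday 5` advances to the next Friday; 2094-01-01 is already a Friday, so it stays at 2094-01-01.
Advancing 7 more days within January lands on 2094-01-08.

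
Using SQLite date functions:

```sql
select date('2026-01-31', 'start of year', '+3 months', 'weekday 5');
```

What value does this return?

`start of year` rewinds 2026-01-31 to 2026-01-01.
Adding +3 months to 2026-01-01 gives 2026-04-01.
`weekday 5` advances to the next Friday; 2026-04-01 is a Wednesday, so it moves forward to 2026-04-03.

2026-04-03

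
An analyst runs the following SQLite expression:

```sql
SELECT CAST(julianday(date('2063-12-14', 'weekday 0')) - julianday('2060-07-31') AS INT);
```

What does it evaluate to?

1233

`weekday 0` advances to the next Sunday; 2063-12-14 is a Friday, so it moves forward to 2063-12-16.
0 days remain in July 2060 after the 31st (31 − 31).
Full months from August 2060 through November 2063 contribute their day counts.
Then 16 days into December 2063.
Total: 0 + 31 + 30 + 31 + 30 + 31 + 31 + 28 + 31 + 30 + 31 + 30 + 31 + 31 + 30 + 31 + 30 + 31 + 31 + 28 + 31 + 30 + 31 + 30 + 31 + 31 + 30 + 31 + 30 + 31 + 31 + 28 + 31 + 30 + 31 + 30 + 31 + 31 + 30 + 31 + 30 + 16 = 1233.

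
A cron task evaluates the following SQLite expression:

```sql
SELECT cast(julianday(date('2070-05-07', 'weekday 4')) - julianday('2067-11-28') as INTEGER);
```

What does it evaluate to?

`weekday 4` advances to the next Thursday; 2070-05-07 is a Wednesday, so it moves forward to 2070-05-08.
2 days remain in November 2067 after the 28th (30 − 28).
Full months from December 2067 through April 2070 contribute their day counts.
Then 8 days into May 2070.
Total: 2 + 31 + 31 + 29 + 31 + 30 + 31 + 30 + 31 + 31 + 30 + 31 + 30 + 31 + 31 + 28 + 31 + 30 + 31 + 30 + 31 + 31 + 30 + 31 + 30 + 31 + 31 + 28 + 31 + 30 + 8 = 892.

892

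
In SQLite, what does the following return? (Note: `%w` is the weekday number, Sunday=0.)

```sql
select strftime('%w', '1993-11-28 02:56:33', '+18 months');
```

0

First apply '+18 months': 1993-11-28 02:56:33 → 1995-05-28 02:56:33.
1995-05-28 is a Sunday; with Sunday=0 that is 0.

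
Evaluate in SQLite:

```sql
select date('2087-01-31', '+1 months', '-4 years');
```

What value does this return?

2083-03-03

Adding +1 month to 2087-01-31 targets 2087-02-31. February 2087 has only 28 days, so SQLite normalizes the 3-day overflow forward to 2087-03-03.
Adding -4 years to 2087-03-03 gives 2083-03-03.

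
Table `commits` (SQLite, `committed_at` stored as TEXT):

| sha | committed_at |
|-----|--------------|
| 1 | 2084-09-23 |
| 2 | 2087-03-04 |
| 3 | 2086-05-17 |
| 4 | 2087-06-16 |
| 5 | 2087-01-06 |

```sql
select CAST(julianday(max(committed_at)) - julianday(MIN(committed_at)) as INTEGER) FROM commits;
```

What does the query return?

MIN = 2084-09-23, MAX = 2087-06-16.
7 days remain in September 2084 after the 23rd (30 − 23).
Full months from October 2084 through May 2087 contribute their day counts.
Then 16 days into June 2087.
Total: 7 + 31 + 30 + 31 + 31 + 28 + 31 + 30 + 31 + 30 + 31 + 31 + 30 + 31 + 30 + 31 + 31 + 28 + 31 + 30 + 31 + 30 + 31 + 31 + 30 + 31 + 30 + 31 + 31 + 28 + 31 + 30 + 31 + 16 = 996.

996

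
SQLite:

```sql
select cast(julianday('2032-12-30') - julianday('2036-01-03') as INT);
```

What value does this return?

1 day remains in December 2032 after the 30th (31 − 30).
Full months from January 2033 through December 2035 contribute their day counts.
Then 3 days into January 2036.
Total: 1 + 31 + 28 + 31 + 30 + 31 + 30 + 31 + 31 + 30 + 31 + 30 + 31 + 31 + 28 + 31 + 30 + 31 + 30 + 31 + 31 + 30 + 31 + 30 + 31 + 31 + 28 + 31 + 30 + 31 + 30 + 31 + 31 + 30 + 31 + 30 + 31 + 3 = 1099.
The subtraction is earlier − later, so the result is −1099 → -1099.

-1099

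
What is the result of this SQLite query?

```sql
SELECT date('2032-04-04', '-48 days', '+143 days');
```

Applying '-48 days' to 2032-04-04: counting 48 days back gives 2032-02-16.
Applying '+143 days' to 2032-02-16: counting 143 days forward gives 2032-07-08.

2032-07-08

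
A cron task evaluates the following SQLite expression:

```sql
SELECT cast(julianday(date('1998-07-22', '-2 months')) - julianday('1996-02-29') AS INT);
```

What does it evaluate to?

Adding -2 months to 1998-07-22 gives 1998-05-22.
0 days remain in February 1996 after the 29th (29 − 29).
Full months from March 1996 through April 1998 contribute their day counts.
Then 22 days into May 1998.
Total: 0 + 31 + 30 + 31 + 30 + 31 + 31 + 30 + 31 + 30 + 31 + 31 + 28 + 31 + 30 + 31 + 30 + 31 + 31 + 30 + 31 + 30 + 31 + 31 + 28 + 31 + 30 + 22 = 813.

813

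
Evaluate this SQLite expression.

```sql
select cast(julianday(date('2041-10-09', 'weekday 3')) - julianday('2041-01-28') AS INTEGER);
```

254

`weekday 3` advances to the next Wednesday; 2041-10-09 is already a Wednesday, so it stays at 2041-10-09.
3 days remain in January 2041 after the 28th (31 − 28).
Full months from February 2041 through September 2041 contribute their day counts.
Then 9 days into October 2041.
Total: 3 + 28 + 31 + 30 + 31 + 30 + 31 + 31 + 30 + 9 = 254.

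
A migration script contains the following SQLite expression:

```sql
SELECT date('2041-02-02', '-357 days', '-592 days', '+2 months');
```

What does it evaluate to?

2038-08-29

Applying '-357 days' to 2041-02-02: counting 357 days back gives 2040-02-11.
Applying '-592 days' to 2040-02-11: counting 592 days back gives 2038-06-29.
Adding +2 months to 2038-06-29 gives 2038-08-29.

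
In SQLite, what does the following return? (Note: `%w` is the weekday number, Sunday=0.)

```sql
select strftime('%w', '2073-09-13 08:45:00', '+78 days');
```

First apply '+78 days': 2073-09-13 08:45:00 → 2073-11-30 08:45:00.
2073-11-30 is a Thursday; with Sunday=0 that is 4.

4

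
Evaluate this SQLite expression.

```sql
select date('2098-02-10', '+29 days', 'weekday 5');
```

February 2098 has 28 days; 18 remain after the 10th, so 19 days reach 2098-03-01.
Advancing 10 more days within March lands on 2098-03-11.
`weekday 5` advances to the next Friday; 2098-03-11 is a Tuesday, so it moves forward to 2098-03-14.

2098-03-14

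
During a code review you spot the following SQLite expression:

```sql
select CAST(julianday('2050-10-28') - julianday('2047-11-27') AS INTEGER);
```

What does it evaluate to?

3 days remain in November 2047 after the 27th (30 − 27).
Full months from December 2047 through September 2050 contribute their day counts.
Then 28 days into October 2050.
Total: 3 + 31 + 31 + 29 + 31 + 30 + 31 + 30 + 31 + 31 + 30 + 31 + 30 + 31 + 31 + 28 + 31 + 30 + 31 + 30 + 31 + 31 + 30 + 31 + 30 + 31 + 31 + 28 + 31 + 30 + 31 + 30 + 31 + 31 + 30 + 28 = 1066.

1066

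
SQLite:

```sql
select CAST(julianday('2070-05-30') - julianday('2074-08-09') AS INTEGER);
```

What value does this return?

-1532

1 day remains in May 2070 after the 30th (31 − 30).
Full months from June 2070 through July 2074 contribute their day counts.
Then 9 days into August 2074.
Total: 1 + 30 + 31 + 31 + 30 + 31 + 30 + 31 + 31 + 28 + 31 + 30 + 31 + 30 + 31 + 31 + 30 + 31 + 30 + 31 + 31 + 29 + 31 + 30 + 31 + 30 + 31 + 31 + 30 + 31 + 30 + 31 + 31 + 28 + 31 + 30 + 31 + 30 + 31 + 31 + 30 + 31 + 30 + 31 + 31 + 28 + 31 + 30 + 31 + 30 + 31 + 9 = 1532.
The subtraction is earlier − later, so the result is −1532 → -1532.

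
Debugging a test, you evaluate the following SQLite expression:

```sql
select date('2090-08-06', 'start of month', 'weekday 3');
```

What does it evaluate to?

2090-08-02

`start of month` rewinds 2090-08-06 to 2090-08-01.
`weekday 3` advances to the next Wednesday; 2090-08-01 is a Tuesday, so it moves forward to 2090-08-02.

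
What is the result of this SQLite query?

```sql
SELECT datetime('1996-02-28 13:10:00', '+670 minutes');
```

670 minutes = 11h 10m; +670 minutes from 1996-02-28 13:10:00 is 1996-02-29 00:20:00 (crosses midnight).

1996-02-29 00:20:00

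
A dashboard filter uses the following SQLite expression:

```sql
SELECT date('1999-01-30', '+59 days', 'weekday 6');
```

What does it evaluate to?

1999-04-03

Applying '+59 days' to 1999-01-30: counting 59 days forward gives 1999-03-30.
`weekday 6` advances to the next Saturday; 1999-03-30 is a Tuesday, so it moves forward to 1999-04-03.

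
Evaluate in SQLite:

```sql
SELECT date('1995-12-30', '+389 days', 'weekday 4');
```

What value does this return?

Applying '+389 days' to 1995-12-30: counting 389 days forward gives 1997-01-22.
`weekday 4` advances to the next Thursday; 1997-01-22 is a Wednesday, so it moves forward to 1997-01-23.

1997-01-23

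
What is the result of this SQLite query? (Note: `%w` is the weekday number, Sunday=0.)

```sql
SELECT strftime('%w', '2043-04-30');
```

4

2043-04-30 is a Thursday; with Sunday=0 that is 4.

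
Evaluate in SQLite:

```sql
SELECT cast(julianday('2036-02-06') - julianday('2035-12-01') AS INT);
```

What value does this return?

30 days remain in December 2035 after the 1st (31 − 1).
January 2036: 31 days.
Then 6 days into February 2036.
Total: 30 + 31 + 6 = 67.

67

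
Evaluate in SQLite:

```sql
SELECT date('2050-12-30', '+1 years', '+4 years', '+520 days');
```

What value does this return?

Adding +1 year to 2050-12-30 gives 2051-12-30.
Adding +4 years to 2051-12-30 gives 2055-12-30.
Applying '+520 days' to 2055-12-30: counting 520 days forward gives 2057-06-02.

2057-06-02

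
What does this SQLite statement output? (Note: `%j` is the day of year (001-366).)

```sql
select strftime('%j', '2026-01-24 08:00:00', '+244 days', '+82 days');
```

First apply '+244 days', '+82 days': 2026-01-24 08:00:00 → 2026-12-16 08:00:00.
Day-of-year for 2026-12-16: days since 2026-01-01 inclusive = 350, zero-padded to 350.

350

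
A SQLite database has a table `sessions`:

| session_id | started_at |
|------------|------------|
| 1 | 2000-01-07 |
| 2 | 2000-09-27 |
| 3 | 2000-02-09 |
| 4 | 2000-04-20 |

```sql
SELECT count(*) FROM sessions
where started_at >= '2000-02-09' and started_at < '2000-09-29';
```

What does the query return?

3

Rows in [2000-02-09, 2000-09-29): 2000-09-27, 2000-02-09, 2000-04-20 → 3 rows.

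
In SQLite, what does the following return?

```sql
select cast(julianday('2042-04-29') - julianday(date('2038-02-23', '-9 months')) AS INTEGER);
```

1802

Adding -9 months to 2038-02-23 gives 2037-05-23.
8 days remain in May 2037 after the 23rd (31 − 23).
Full months from June 2037 through March 2042 contribute their day counts.
Then 29 days into April 2042.
Total: 8 + 30 + 31 + 31 + 30 + 31 + 30 + 31 + 31 + 28 + 31 + 30 + 31 + 30 + 31 + 31 + 30 + 31 + 30 + 31 + 31 + 28 + 31 + 30 + 31 + 30 + 31 + 31 + 30 + 31 + 30 + 31 + 31 + 29 + 31 + 30 + 31 + 30 + 31 + 31 + 30 + 31 + 30 + 31 + 31 + 28 + 31 + 30 + 31 + 30 + 31 + 31 + 30 + 31 + 30 + 31 + 31 + 28 + 31 + 29 = 1802.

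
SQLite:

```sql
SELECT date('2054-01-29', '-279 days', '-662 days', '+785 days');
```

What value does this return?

Applying '-279 days' to 2054-01-29: counting 279 days back gives 2053-04-25.
Applying '-662 days' to 2053-04-25: counting 662 days back gives 2051-07-03.
Applying '+785 days' to 2051-07-03: counting 785 days forward gives 2053-08-26.

2053-08-26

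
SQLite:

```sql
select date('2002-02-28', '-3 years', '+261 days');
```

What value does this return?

Adding -3 years to 2002-02-28 gives 1999-02-28.
Applying '+261 days' to 1999-02-28: counting 261 days forward gives 1999-11-16.

1999-11-16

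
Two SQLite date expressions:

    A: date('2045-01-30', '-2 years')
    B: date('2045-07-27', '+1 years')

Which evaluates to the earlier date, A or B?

A

A = 2043-01-30.
B = 2046-07-27.
A is earlier.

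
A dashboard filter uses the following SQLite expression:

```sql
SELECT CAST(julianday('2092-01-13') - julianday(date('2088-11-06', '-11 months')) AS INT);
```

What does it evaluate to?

Adding -11 months to 2088-11-06 gives 2087-12-06.
25 days remain in December 2087 after the 6th (31 − 6).
Full months from January 2088 through December 2091 contribute their day counts.
Then 13 days into January 2092.
Total: 25 + 31 + 29 + 31 + 30 + 31 + 30 + 31 + 31 + 30 + 31 + 30 + 31 + 31 + 28 + 31 + 30 + 31 + 30 + 31 + 31 + 30 + 31 + 30 + 31 + 31 + 28 + 31 + 30 + 31 + 30 + 31 + 31 + 30 + 31 + 30 + 31 + 31 + 28 + 31 + 30 + 31 + 30 + 31 + 31 + 30 + 31 + 30 + 31 + 13 = 1499.

1499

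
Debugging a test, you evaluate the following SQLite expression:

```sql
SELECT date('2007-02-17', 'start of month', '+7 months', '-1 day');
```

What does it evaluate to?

`start of month` rewinds 2007-02-17 to 2007-02-01.
Adding +7 months to 2007-02-01 gives 2007-09-01.
Going back 1 day from 2007-09-01 reaches 2007-08-31 (last day of August, 31 days).

2007-08-31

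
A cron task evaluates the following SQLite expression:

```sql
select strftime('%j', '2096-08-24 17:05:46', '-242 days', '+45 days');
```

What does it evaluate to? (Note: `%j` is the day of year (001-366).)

First apply '-242 days', '+45 days': 2096-08-24 17:05:46 → 2096-02-09 17:05:46.
Day-of-year for 2096-02-09: days since 2096-01-01 inclusive = 40, zero-padded to 040.

040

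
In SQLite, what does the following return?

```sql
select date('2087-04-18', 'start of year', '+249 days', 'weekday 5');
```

`start of year` rewinds 2087-04-18 to 2087-01-01.
Applying '+249 days' to 2087-01-01: counting 249 days forward gives 2087-09-07.
`weekday 5` advances to the next Friday; 2087-09-07 is a Sunday, so it moves forward to 2087-09-12.

2087-09-12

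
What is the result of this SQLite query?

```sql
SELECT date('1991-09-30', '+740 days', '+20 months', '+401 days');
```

Applying '+740 days' to 1991-09-30: counting 740 days forward gives 1993-10-09.
Adding +20 months to 1993-10-09 gives 1995-06-09.
Applying '+401 days' to 1995-06-09: counting 401 days forward gives 1996-07-14.

1996-07-14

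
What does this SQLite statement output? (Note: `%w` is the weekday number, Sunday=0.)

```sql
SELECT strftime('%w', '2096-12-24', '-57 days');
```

0

First apply '-57 days': 2096-12-24 → 2096-10-28.
2096-10-28 is a Sunday; with Sunday=0 that is 0.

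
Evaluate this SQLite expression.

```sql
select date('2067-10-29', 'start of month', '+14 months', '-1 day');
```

`start of month` rewinds 2067-10-29 to 2067-10-01.
Adding +14 months to 2067-10-01 gives 2068-12-01.
Going back 1 day from 2068-12-01 reaches 2068-11-30 (last day of November, 30 days).

2068-11-30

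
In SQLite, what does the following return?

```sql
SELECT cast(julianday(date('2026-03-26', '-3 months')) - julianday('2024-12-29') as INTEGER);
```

362

Adding -3 months to 2026-03-26 gives 2025-12-26.
2 days remain in December 2024 after the 29th (31 − 29).
Full months from January 2025 through November 2025 contribute their day counts.
Then 26 days into December 2025.
Total: 2 + 31 + 28 + 31 + 30 + 31 + 30 + 31 + 31 + 30 + 31 + 30 + 26 = 362.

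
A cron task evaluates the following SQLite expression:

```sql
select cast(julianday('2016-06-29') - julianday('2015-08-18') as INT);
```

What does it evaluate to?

316

13 days remain in August 2015 after the 18th (31 − 18).
Full months from September 2015 through May 2016 contribute their day counts.
Then 29 days into June 2016.
Total: 13 + 30 + 31 + 30 + 31 + 31 + 29 + 31 + 30 + 31 + 29 = 316.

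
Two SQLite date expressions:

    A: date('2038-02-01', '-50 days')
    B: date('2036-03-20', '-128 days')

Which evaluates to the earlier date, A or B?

A = 2037-12-13.
B = 2035-11-13.
B is earlier.

B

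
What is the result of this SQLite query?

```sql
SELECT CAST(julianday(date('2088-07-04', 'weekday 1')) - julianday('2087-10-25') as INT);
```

254

`weekday 1` advances to the next Monday; 2088-07-04 is a Sunday, so it moves forward to 2088-07-05.
6 days remain in October 2087 after the 25th (31 − 25).
Full months from November 2087 through June 2088 contribute their day counts.
Then 5 days into July 2088.
Total: 6 + 30 + 31 + 31 + 29 + 31 + 30 + 31 + 30 + 5 = 254.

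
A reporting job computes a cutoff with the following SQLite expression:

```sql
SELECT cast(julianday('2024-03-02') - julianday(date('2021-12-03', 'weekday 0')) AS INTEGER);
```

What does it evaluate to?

818

`weekday 0` advances to the next Sunday; 2021-12-03 is a Friday, so it moves forward to 2021-12-05.
26 days remain in December 2021 after the 5th (31 − 5).
Full months from January 2022 through February 2024 contribute their day counts.
Then 2 days into March 2024.
Total: 26 + 31 + 28 + 31 + 30 + 31 + 30 + 31 + 31 + 30 + 31 + 30 + 31 + 31 + 28 + 31 + 30 + 31 + 30 + 31 + 31 + 30 + 31 + 30 + 31 + 31 + 29 + 2 = 818.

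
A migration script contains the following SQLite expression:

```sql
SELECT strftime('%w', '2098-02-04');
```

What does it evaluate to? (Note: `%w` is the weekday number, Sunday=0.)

2

2098-02-04 is a Tuesday; with Sunday=0 that is 2.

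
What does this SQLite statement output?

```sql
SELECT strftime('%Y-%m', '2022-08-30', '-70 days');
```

2022-06

First apply '-70 days': 2022-08-30 → 2022-06-21.
`%Y-%m` extracts the year-month: 2022-06.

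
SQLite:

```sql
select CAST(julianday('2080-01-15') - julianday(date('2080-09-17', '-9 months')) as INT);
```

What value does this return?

Adding -9 months to 2080-09-17 gives 2079-12-17.
14 days remain in December 2079 after the 17th (31 − 17).
Then 15 days into January 2080.
Total: 14 + 15 = 29.

29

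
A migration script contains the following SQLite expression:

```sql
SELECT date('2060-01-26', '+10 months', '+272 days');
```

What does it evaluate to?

2061-08-25

Adding +10 months to 2060-01-26 gives 2060-11-26.
Applying '+272 days' to 2060-11-26: counting 272 days forward gives 2061-08-25.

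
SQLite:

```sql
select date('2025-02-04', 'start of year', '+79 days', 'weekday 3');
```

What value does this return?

`start of year` rewinds 2025-02-04 to 2025-01-01.
Applying '+79 days' to 2025-01-01: counting 79 days forward gives 2025-03-21.
`weekday 3` advances to the next Wednesday; 2025-03-21 is a Friday, so it moves forward to 2025-03-26.

2025-03-26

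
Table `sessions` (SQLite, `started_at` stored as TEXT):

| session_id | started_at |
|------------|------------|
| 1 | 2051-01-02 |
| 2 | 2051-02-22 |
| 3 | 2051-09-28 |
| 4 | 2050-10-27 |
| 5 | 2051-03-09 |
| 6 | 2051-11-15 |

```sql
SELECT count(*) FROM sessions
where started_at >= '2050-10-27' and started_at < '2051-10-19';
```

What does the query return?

Rows in [2050-10-27, 2051-10-19): 2051-01-02, 2051-02-22, 2051-09-28, 2050-10-27, 2051-03-09 → 5 rows.

5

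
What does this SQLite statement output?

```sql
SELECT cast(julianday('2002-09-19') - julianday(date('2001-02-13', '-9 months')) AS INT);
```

859

Adding -9 months to 2001-02-13 gives 2000-05-13.
18 days remain in May 2000 after the 13th (31 − 13).
Full months from June 2000 through August 2002 contribute their day counts.
Then 19 days into September 2002.
Total: 18 + 30 + 31 + 31 + 30 + 31 + 30 + 31 + 31 + 28 + 31 + 30 + 31 + 30 + 31 + 31 + 30 + 31 + 30 + 31 + 31 + 28 + 31 + 30 + 31 + 30 + 31 + 31 + 19 = 859.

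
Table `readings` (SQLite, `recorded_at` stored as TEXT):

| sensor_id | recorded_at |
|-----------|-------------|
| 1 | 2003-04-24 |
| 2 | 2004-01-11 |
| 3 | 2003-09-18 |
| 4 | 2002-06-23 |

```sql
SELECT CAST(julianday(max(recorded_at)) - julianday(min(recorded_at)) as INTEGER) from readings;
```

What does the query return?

MIN = 2002-06-23, MAX = 2004-01-11.
7 days remain in June 2002 after the 23rd (30 − 23).
Full months from July 2002 through December 2003 contribute their day counts.
Then 11 days into January 2004.
Total: 7 + 31 + 31 + 30 + 31 + 30 + 31 + 31 + 28 + 31 + 30 + 31 + 30 + 31 + 31 + 30 + 31 + 30 + 31 + 11 = 567.

567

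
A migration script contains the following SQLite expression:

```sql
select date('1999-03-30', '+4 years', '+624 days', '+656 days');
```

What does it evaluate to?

Adding +4 years to 1999-03-30 gives 2003-03-30.
Applying '+624 days' to 2003-03-30: counting 624 days forward gives 2004-12-13.
Applying '+656 days' to 2004-12-13: counting 656 days forward gives 2006-09-30.

2006-09-30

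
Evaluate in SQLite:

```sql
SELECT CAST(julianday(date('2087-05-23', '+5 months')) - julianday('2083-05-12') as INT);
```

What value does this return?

1625

Adding +5 months to 2087-05-23 gives 2087-10-23.
19 days remain in May 2083 after the 12th (31 − 12).
Full months from June 2083 through September 2087 contribute their day counts.
Then 23 days into October 2087.
Total: 19 + 30 + 31 + 31 + 30 + 31 + 30 + 31 + 31 + 29 + 31 + 30 + 31 + 30 + 31 + 31 + 30 + 31 + 30 + 31 + 31 + 28 + 31 + 30 + 31 + 30 + 31 + 31 + 30 + 31 + 30 + 31 + 31 + 28 + 31 + 30 + 31 + 30 + 31 + 31 + 30 + 31 + 30 + 31 + 31 + 28 + 31 + 30 + 31 + 30 + 31 + 31 + 30 + 23 = 1625.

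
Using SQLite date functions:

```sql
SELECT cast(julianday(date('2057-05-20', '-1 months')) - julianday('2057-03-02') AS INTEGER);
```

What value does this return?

Adding -1 month to 2057-05-20 gives 2057-04-20.
29 days remain in March 2057 after the 2nd (31 − 2).
Then 20 days into April 2057.
Total: 29 + 20 = 49.

49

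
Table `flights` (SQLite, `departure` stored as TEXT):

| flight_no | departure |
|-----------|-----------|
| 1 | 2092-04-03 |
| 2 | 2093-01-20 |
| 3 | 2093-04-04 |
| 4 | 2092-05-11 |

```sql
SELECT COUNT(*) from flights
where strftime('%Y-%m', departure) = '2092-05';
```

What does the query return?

1

Rows with year-month 2092-05: 2092-05-11 → 1.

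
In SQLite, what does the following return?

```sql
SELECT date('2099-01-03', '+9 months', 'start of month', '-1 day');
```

Adding +9 months to 2099-01-03 gives 2099-10-03.
`start of month` rewinds 2099-10-03 to 2099-10-01.
Going back 1 day from 2099-10-01 reaches 2099-09-30 (last day of September, 30 days).

2099-09-30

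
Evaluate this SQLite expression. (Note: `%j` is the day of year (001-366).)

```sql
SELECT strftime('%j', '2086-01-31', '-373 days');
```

023

First apply '-373 days': 2086-01-31 → 2085-01-23.
Day-of-year for 2085-01-23: days since 2085-01-01 inclusive = 23, zero-padded to 023.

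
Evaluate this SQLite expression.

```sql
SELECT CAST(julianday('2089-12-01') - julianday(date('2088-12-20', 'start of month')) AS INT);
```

365

`start of month` rewinds 2088-12-20 to 2088-12-01.
30 days remain in December 2088 after the 1st (31 − 1).
Full months from January 2089 through November 2089 contribute their day counts.
Then 1 day into December 2089.
Total: 30 + 31 + 28 + 31 + 30 + 31 + 30 + 31 + 31 + 30 + 31 + 30 + 1 = 365.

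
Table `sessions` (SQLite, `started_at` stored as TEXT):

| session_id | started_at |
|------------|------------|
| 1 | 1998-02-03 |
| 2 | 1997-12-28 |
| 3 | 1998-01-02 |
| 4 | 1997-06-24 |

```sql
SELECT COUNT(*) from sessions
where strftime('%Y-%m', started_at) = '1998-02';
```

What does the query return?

1

Rows with year-month 1998-02: 1998-02-03 → 1.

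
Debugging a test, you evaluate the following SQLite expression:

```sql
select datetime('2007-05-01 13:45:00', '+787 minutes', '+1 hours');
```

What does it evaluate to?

787 minutes = 13h 7m; +787 minutes from 2007-05-01 13:45:00 is 2007-05-02 02:52:00 (crosses midnight).
+1 hours from 2007-05-02 02:52:00 is 2007-05-02 03:52:00.

2007-05-02 03:52:00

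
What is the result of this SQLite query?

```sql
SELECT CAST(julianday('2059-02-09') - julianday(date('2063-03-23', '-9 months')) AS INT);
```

Adding -9 months to 2063-03-23 gives 2062-06-23.
19 days remain in February 2059 after the 9th (28 − 9).
Full months from March 2059 through May 2062 contribute their day counts.
Then 23 days into June 2062.
Total: 19 + 31 + 30 + 31 + 30 + 31 + 31 + 30 + 31 + 30 + 31 + 31 + 29 + 31 + 30 + 31 + 30 + 31 + 31 + 30 + 31 + 30 + 31 + 31 + 28 + 31 + 30 + 31 + 30 + 31 + 31 + 30 + 31 + 30 + 31 + 31 + 28 + 31 + 30 + 31 + 23 = 1230.
The subtraction is earlier − later, so the result is −1230 → -1230.

-1230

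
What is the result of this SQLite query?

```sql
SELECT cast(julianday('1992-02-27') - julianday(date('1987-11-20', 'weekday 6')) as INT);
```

1559

`weekday 6` advances to the next Saturday; 1987-11-20 is a Friday, so it moves forward to 1987-11-21.
9 days remain in November 1987 after the 21st (30 − 21).
Full months from December 1987 through January 1992 contribute their day counts.
Then 27 days into February 1992.
Total: 9 + 31 + 31 + 29 + 31 + 30 + 31 + 30 + 31 + 31 + 30 + 31 + 30 + 31 + 31 + 28 + 31 + 30 + 31 + 30 + 31 + 31 + 30 + 31 + 30 + 31 + 31 + 28 + 31 + 30 + 31 + 30 + 31 + 31 + 30 + 31 + 30 + 31 + 31 + 28 + 31 + 30 + 31 + 30 + 31 + 31 + 30 + 31 + 30 + 31 + 31 + 27 = 1559.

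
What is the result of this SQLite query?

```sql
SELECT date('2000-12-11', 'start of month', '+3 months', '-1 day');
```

`start of month` rewinds 2000-12-11 to 2000-12-01.
Adding +3 months to 2000-12-01 gives 2001-03-01.
Going back 1 day from 2001-03-01 reaches 2001-02-28 (last day of February, 28 days).

2001-02-28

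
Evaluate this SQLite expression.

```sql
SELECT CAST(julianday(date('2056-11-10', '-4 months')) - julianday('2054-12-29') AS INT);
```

Adding -4 months to 2056-11-10 gives 2056-07-10.
2 days remain in December 2054 after the 29th (31 − 29).
Full months from January 2055 through June 2056 contribute their day counts.
Then 10 days into July 2056.
Total: 2 + 31 + 28 + 31 + 30 + 31 + 30 + 31 + 31 + 30 + 31 + 30 + 31 + 31 + 29 + 31 + 30 + 31 + 30 + 10 = 559.

559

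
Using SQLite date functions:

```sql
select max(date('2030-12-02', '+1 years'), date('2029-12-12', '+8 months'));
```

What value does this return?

2031-12-02

date('2030-12-02', '+1 years') → 2031-12-02.
date('2029-12-12', '+8 months') → 2030-08-12.
Later of the two is 2031-12-02.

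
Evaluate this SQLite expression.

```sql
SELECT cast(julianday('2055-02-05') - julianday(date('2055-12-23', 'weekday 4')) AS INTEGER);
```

`weekday 4` advances to the next Thursday; 2055-12-23 is already a Thursday, so it stays at 2055-12-23.
23 days remain in February 2055 after the 5th (28 − 5).
Full months from March 2055 through November 2055 contribute their day counts.
Then 23 days into December 2055.
Total: 23 + 31 + 30 + 31 + 30 + 31 + 31 + 30 + 31 + 30 + 23 = 321.
The subtraction is earlier − later, so the result is −321 → -321.

-321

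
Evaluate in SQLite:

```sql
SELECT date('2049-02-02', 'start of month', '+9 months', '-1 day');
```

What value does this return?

`start of month` rewinds 2049-02-02 to 2049-02-01.
Adding +9 months to 2049-02-01 gives 2049-11-01.
Going back 1 day from 2049-11-01 reaches 2049-10-31 (last day of October, 31 days).

2049-10-31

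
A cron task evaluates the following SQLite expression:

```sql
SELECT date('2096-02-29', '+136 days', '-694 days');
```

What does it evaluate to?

2094-08-20

Applying '+136 days' to 2096-02-29: counting 136 days forward gives 2096-07-14.
Applying '-694 days' to 2096-07-14: counting 694 days back gives 2094-08-20.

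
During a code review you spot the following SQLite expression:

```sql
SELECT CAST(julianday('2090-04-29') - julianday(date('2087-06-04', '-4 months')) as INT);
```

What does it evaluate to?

Adding -4 months to 2087-06-04 gives 2087-02-04.
24 days remain in February 2087 after the 4th (28 − 4).
Full months from March 2087 through March 2090 contribute their day counts.
Then 29 days into April 2090.
Total: 24 + 31 + 30 + 31 + 30 + 31 + 31 + 30 + 31 + 30 + 31 + 31 + 29 + 31 + 30 + 31 + 30 + 31 + 31 + 30 + 31 + 30 + 31 + 31 + 28 + 31 + 30 + 31 + 30 + 31 + 31 + 30 + 31 + 30 + 31 + 31 + 28 + 31 + 29 = 1180.

1180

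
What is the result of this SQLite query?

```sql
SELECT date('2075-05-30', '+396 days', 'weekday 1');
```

2076-06-29

Applying '+396 days' to 2075-05-30: counting 396 days forward gives 2076-06-29.
`weekday 1` advances to the next Monday; 2076-06-29 is already a Monday, so it stays at 2076-06-29.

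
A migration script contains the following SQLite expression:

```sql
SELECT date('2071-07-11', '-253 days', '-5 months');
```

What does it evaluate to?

2070-05-31

Applying '-253 days' to 2071-07-11: counting 253 days back gives 2070-10-31.
Adding -5 months to 2070-10-31 gives 2070-05-31.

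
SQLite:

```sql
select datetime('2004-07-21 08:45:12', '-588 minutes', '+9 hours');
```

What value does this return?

588 minutes = 9h 48m; -588 minutes from 2004-07-21 08:45:12 is 2004-07-20 22:57:12 (crosses midnight).
+9 hours from 2004-07-20 22:57:12 is 2004-07-21 07:57:12 (crosses midnight).

2004-07-21 07:57:12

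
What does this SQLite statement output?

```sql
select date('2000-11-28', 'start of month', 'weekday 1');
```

2000-11-06

`start of month` rewinds 2000-11-28 to 2000-11-01.
`weekday 1` advances to the next Monday; 2000-11-01 is a Wednesday, so it moves forward to 2000-11-06.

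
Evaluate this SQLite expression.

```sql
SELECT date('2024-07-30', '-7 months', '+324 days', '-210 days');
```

Adding -7 months to 2024-07-30 gives 2023-12-30.
Applying '+324 days' to 2023-12-30: counting 324 days forward gives 2024-11-18.
Applying '-210 days' to 2024-11-18: counting 210 days back gives 2024-04-22.

2024-04-22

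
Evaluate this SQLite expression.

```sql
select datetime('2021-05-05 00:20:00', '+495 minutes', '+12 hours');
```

2021-05-05 20:35:00

495 minutes = 8h 15m; +495 minutes from 2021-05-05 00:20:00 is 2021-05-05 08:35:00.
+12 hours from 2021-05-05 08:35:00 is 2021-05-05 20:35:00.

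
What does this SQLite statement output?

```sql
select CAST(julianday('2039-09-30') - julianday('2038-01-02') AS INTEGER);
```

29 days remain in January 2038 after the 2nd (31 − 2).
Full months from February 2038 through August 2039 contribute their day counts.
Then 30 days into September 2039.
Total: 29 + 28 + 31 + 30 + 31 + 30 + 31 + 31 + 30 + 31 + 30 + 31 + 31 + 28 + 31 + 30 + 31 + 30 + 31 + 31 + 30 = 636.

636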